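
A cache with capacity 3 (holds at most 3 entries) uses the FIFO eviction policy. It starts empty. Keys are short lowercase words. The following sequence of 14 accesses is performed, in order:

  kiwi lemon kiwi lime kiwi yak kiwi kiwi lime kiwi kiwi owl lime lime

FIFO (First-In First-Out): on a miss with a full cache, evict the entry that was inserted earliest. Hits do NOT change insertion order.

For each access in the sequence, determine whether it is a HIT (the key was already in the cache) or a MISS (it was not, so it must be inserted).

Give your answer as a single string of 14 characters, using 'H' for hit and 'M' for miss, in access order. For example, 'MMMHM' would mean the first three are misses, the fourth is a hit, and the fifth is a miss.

FIFO simulation (capacity=3):
  1. access kiwi: MISS. Cache (old->new): [kiwi]
  2. access lemon: MISS. Cache (old->new): [kiwi lemon]
  3. access kiwi: HIT. Cache (old->new): [kiwi lemon]
  4. access lime: MISS. Cache (old->new): [kiwi lemon lime]
  5. access kiwi: HIT. Cache (old->new): [kiwi lemon lime]
  6. access yak: MISS, evict kiwi. Cache (old->new): [lemon lime yak]
  7. access kiwi: MISS, evict lemon. Cache (old->new): [lime yak kiwi]
  8. access kiwi: HIT. Cache (old->new): [lime yak kiwi]
  9. access lime: HIT. Cache (old->new): [lime yak kiwi]
  10. access kiwi: HIT. Cache (old->new): [lime yak kiwi]
  11. access kiwi: HIT. Cache (old->new): [lime yak kiwi]
  12. access owl: MISS, evict lime. Cache (old->new): [yak kiwi owl]
  13. access lime: MISS, evict yak. Cache (old->new): [kiwi owl lime]
  14. access lime: HIT. Cache (old->new): [kiwi owl lime]
Total: 7 hits, 7 misses, 4 evictions

Answer: MMHMHMMHHHHMMH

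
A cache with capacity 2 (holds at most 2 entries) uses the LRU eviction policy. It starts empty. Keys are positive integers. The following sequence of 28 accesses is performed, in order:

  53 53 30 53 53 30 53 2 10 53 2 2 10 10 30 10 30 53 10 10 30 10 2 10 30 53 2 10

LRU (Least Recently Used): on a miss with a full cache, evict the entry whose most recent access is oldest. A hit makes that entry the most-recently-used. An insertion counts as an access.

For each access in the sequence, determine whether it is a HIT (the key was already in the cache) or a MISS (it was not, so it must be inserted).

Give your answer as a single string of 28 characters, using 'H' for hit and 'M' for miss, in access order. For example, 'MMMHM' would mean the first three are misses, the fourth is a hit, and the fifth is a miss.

Answer: MHMHHHHMMMMHMHMHHMMHMHMHMMMM

Derivation:
LRU simulation (capacity=2):
  1. access 53: MISS. Cache (LRU->MRU): [53]
  2. access 53: HIT. Cache (LRU->MRU): [53]
  3. access 30: MISS. Cache (LRU->MRU): [53 30]
  4. access 53: HIT. Cache (LRU->MRU): [30 53]
  5. access 53: HIT. Cache (LRU->MRU): [30 53]
  6. access 30: HIT. Cache (LRU->MRU): [53 30]
  7. access 53: HIT. Cache (LRU->MRU): [30 53]
  8. access 2: MISS, evict 30. Cache (LRU->MRU): [53 2]
  9. access 10: MISS, evict 53. Cache (LRU->MRU): [2 10]
  10. access 53: MISS, evict 2. Cache (LRU->MRU): [10 53]
  11. access 2: MISS, evict 10. Cache (LRU->MRU): [53 2]
  12. access 2: HIT. Cache (LRU->MRU): [53 2]
  13. access 10: MISS, evict 53. Cache (LRU->MRU): [2 10]
  14. access 10: HIT. Cache (LRU->MRU): [2 10]
  15. access 30: MISS, evict 2. Cache (LRU->MRU): [10 30]
  16. access 10: HIT. Cache (LRU->MRU): [30 10]
  17. access 30: HIT. Cache (LRU->MRU): [10 30]
  18. access 53: MISS, evict 10. Cache (LRU->MRU): [30 53]
  19. access 10: MISS, evict 30. Cache (LRU->MRU): [53 10]
  20. access 10: HIT. Cache (LRU->MRU): [53 10]
  21. access 30: MISS, evict 53. Cache (LRU->MRU): [10 30]
  22. access 10: HIT. Cache (LRU->MRU): [30 10]
  23. access 2: MISS, evict 30. Cache (LRU->MRU): [10 2]
  24. access 10: HIT. Cache (LRU->MRU): [2 10]
  25. access 30: MISS, evict 2. Cache (LRU->MRU): [10 30]
  26. access 53: MISS, evict 10. Cache (LRU->MRU): [30 53]
  27. access 2: MISS, evict 30. Cache (LRU->MRU): [53 2]
  28. access 10: MISS, evict 53. Cache (LRU->MRU): [2 10]
Total: 12 hits, 16 misses, 14 evictions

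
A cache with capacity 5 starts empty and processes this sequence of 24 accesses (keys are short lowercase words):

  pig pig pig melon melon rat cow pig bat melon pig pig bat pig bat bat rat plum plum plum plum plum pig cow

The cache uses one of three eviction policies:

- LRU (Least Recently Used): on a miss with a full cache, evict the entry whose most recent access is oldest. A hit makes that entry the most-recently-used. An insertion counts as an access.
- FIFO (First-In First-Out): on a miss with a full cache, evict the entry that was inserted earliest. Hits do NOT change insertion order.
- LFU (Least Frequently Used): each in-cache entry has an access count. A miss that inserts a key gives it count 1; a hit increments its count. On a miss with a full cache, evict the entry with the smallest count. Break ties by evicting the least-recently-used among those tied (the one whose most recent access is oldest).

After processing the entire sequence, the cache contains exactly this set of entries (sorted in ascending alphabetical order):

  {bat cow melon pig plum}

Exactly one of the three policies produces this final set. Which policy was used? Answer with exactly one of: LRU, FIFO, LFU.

Simulating under each policy and comparing final sets:
  LRU: final set = {bat cow pig plum rat} -> differs
  FIFO: final set = {bat cow pig plum rat} -> differs
  LFU: final set = {bat cow melon pig plum} -> MATCHES target
Only LFU produces the target set.

Answer: LFU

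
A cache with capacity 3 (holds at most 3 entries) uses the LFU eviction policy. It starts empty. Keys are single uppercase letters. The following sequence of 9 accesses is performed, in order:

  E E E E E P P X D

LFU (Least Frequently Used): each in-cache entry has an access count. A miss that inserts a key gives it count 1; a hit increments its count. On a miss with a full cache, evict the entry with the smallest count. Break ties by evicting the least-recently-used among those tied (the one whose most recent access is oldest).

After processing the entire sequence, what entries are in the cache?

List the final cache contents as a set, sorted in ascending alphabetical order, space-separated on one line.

Answer: D E P

Derivation:
LFU simulation (capacity=3):
  1. access E: MISS. Cache: [E(c=1)]
  2. access E: HIT, count now 2. Cache: [E(c=2)]
  3. access E: HIT, count now 3. Cache: [E(c=3)]
  4. access E: HIT, count now 4. Cache: [E(c=4)]
  5. access E: HIT, count now 5. Cache: [E(c=5)]
  6. access P: MISS. Cache: [P(c=1) E(c=5)]
  7. access P: HIT, count now 2. Cache: [P(c=2) E(c=5)]
  8. access X: MISS. Cache: [X(c=1) P(c=2) E(c=5)]
  9. access D: MISS, evict X(c=1). Cache: [D(c=1) P(c=2) E(c=5)]
Total: 5 hits, 4 misses, 1 evictions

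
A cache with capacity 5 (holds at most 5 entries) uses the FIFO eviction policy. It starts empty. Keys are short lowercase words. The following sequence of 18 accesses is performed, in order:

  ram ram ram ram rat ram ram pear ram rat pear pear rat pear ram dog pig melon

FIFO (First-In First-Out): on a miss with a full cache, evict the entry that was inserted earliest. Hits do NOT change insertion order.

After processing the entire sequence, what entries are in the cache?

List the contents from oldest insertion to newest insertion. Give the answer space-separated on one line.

FIFO simulation (capacity=5):
  1. access ram: MISS. Cache (old->new): [ram]
  2. access ram: HIT. Cache (old->new): [ram]
  3. access ram: HIT. Cache (old->new): [ram]
  4. access ram: HIT. Cache (old->new): [ram]
  5. access rat: MISS. Cache (old->new): [ram rat]
  6. access ram: HIT. Cache (old->new): [ram rat]
  7. access ram: HIT. Cache (old->new): [ram rat]
  8. access pear: MISS. Cache (old->new): [ram rat pear]
  9. access ram: HIT. Cache (old->new): [ram rat pear]
  10. access rat: HIT. Cache (old->new): [ram rat pear]
  11. access pear: HIT. Cache (old->new): [ram rat pear]
  12. access pear: HIT. Cache (old->new): [ram rat pear]
  13. access rat: HIT. Cache (old->new): [ram rat pear]
  14. access pear: HIT. Cache (old->new): [ram rat pear]
  15. access ram: HIT. Cache (old->new): [ram rat pear]
  16. access dog: MISS. Cache (old->new): [ram rat pear dog]
  17. access pig: MISS. Cache (old->new): [ram rat pear dog pig]
  18. access melon: MISS, evict ram. Cache (old->new): [rat pear dog pig melon]
Total: 12 hits, 6 misses, 1 evictions

Answer: rat pear dog pig melon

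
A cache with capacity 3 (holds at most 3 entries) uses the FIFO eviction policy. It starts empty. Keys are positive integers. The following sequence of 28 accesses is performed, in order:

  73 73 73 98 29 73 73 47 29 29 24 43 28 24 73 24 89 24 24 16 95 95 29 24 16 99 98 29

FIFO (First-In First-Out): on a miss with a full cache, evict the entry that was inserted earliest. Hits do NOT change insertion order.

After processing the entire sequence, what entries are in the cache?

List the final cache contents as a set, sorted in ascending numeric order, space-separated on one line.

FIFO simulation (capacity=3):
  1. access 73: MISS. Cache (old->new): [73]
  2. access 73: HIT. Cache (old->new): [73]
  3. access 73: HIT. Cache (old->new): [73]
  4. access 98: MISS. Cache (old->new): [73 98]
  5. access 29: MISS. Cache (old->new): [73 98 29]
  6. access 73: HIT. Cache (old->new): [73 98 29]
  7. access 73: HIT. Cache (old->new): [73 98 29]
  8. access 47: MISS, evict 73. Cache (old->new): [98 29 47]
  9. access 29: HIT. Cache (old->new): [98 29 47]
  10. access 29: HIT. Cache (old->new): [98 29 47]
  11. access 24: MISS, evict 98. Cache (old->new): [29 47 24]
  12. access 43: MISS, evict 29. Cache (old->new): [47 24 43]
  13. access 28: MISS, evict 47. Cache (old->new): [24 43 28]
  14. access 24: HIT. Cache (old->new): [24 43 28]
  15. access 73: MISS, evict 24. Cache (old->new): [43 28 73]
  16. access 24: MISS, evict 43. Cache (old->new): [28 73 24]
  17. access 89: MISS, evict 28. Cache (old->new): [73 24 89]
  18. access 24: HIT. Cache (old->new): [73 24 89]
  19. access 24: HIT. Cache (old->new): [73 24 89]
  20. access 16: MISS, evict 73. Cache (old->new): [24 89 16]
  21. access 95: MISS, evict 24. Cache (old->new): [89 16 95]
  22. access 95: HIT. Cache (old->new): [89 16 95]
  23. access 29: MISS, evict 89. Cache (old->new): [16 95 29]
  24. access 24: MISS, evict 16. Cache (old->new): [95 29 24]
  25. access 16: MISS, evict 95. Cache (old->new): [29 24 16]
  26. access 99: MISS, evict 29. Cache (old->new): [24 16 99]
  27. access 98: MISS, evict 24. Cache (old->new): [16 99 98]
  28. access 29: MISS, evict 16. Cache (old->new): [99 98 29]
Total: 10 hits, 18 misses, 15 evictions

Answer: 29 98 99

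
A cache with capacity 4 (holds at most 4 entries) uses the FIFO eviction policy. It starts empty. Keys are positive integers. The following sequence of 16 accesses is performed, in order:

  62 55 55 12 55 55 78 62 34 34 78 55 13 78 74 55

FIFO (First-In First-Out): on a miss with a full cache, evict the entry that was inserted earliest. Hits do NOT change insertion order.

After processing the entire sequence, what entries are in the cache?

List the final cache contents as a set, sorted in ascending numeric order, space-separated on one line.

Answer: 13 34 55 74

Derivation:
FIFO simulation (capacity=4):
  1. access 62: MISS. Cache (old->new): [62]
  2. access 55: MISS. Cache (old->new): [62 55]
  3. access 55: HIT. Cache (old->new): [62 55]
  4. access 12: MISS. Cache (old->new): [62 55 12]
  5. access 55: HIT. Cache (old->new): [62 55 12]
  6. access 55: HIT. Cache (old->new): [62 55 12]
  7. access 78: MISS. Cache (old->new): [62 55 12 78]
  8. access 62: HIT. Cache (old->new): [62 55 12 78]
  9. access 34: MISS, evict 62. Cache (old->new): [55 12 78 34]
  10. access 34: HIT. Cache (old->new): [55 12 78 34]
  11. access 78: HIT. Cache (old->new): [55 12 78 34]
  12. access 55: HIT. Cache (old->new): [55 12 78 34]
  13. access 13: MISS, evict 55. Cache (old->new): [12 78 34 13]
  14. access 78: HIT. Cache (old->new): [12 78 34 13]
  15. access 74: MISS, evict 12. Cache (old->new): [78 34 13 74]
  16. access 55: MISS, evict 78. Cache (old->new): [34 13 74 55]
Total: 8 hits, 8 misses, 4 evictions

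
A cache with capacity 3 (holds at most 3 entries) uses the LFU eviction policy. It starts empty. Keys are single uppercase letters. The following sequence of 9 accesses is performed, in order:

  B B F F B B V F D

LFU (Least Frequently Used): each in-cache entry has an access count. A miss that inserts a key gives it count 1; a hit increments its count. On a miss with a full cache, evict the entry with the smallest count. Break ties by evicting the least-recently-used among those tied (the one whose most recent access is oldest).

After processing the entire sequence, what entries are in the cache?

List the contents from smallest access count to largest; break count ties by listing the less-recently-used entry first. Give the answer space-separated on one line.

LFU simulation (capacity=3):
  1. access B: MISS. Cache: [B(c=1)]
  2. access B: HIT, count now 2. Cache: [B(c=2)]
  3. access F: MISS. Cache: [F(c=1) B(c=2)]
  4. access F: HIT, count now 2. Cache: [B(c=2) F(c=2)]
  5. access B: HIT, count now 3. Cache: [F(c=2) B(c=3)]
  6. access B: HIT, count now 4. Cache: [F(c=2) B(c=4)]
  7. access V: MISS. Cache: [V(c=1) F(c=2) B(c=4)]
  8. access F: HIT, count now 3. Cache: [V(c=1) F(c=3) B(c=4)]
  9. access D: MISS, evict V(c=1). Cache: [D(c=1) F(c=3) B(c=4)]
Total: 5 hits, 4 misses, 1 evictions

Answer: D F B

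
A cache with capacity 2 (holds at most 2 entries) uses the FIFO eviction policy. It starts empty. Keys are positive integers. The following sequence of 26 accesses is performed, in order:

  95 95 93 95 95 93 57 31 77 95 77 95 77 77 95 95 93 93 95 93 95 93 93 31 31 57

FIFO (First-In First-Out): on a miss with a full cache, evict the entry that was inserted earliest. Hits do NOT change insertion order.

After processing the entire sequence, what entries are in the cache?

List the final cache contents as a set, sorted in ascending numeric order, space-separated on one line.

FIFO simulation (capacity=2):
  1. access 95: MISS. Cache (old->new): [95]
  2. access 95: HIT. Cache (old->new): [95]
  3. access 93: MISS. Cache (old->new): [95 93]
  4. access 95: HIT. Cache (old->new): [95 93]
  5. access 95: HIT. Cache (old->new): [95 93]
  6. access 93: HIT. Cache (old->new): [95 93]
  7. access 57: MISS, evict 95. Cache (old->new): [93 57]
  8. access 31: MISS, evict 93. Cache (old->new): [57 31]
  9. access 77: MISS, evict 57. Cache (old->new): [31 77]
  10. access 95: MISS, evict 31. Cache (old->new): [77 95]
  11. access 77: HIT. Cache (old->new): [77 95]
  12. access 95: HIT. Cache (old->new): [77 95]
  13. access 77: HIT. Cache (old->new): [77 95]
  14. access 77: HIT. Cache (old->new): [77 95]
  15. access 95: HIT. Cache (old->new): [77 95]
  16. access 95: HIT. Cache (old->new): [77 95]
  17. access 93: MISS, evict 77. Cache (old->new): [95 93]
  18. access 93: HIT. Cache (old->new): [95 93]
  19. access 95: HIT. Cache (old->new): [95 93]
  20. access 93: HIT. Cache (old->new): [95 93]
  21. access 95: HIT. Cache (old->new): [95 93]
  22. access 93: HIT. Cache (old->new): [95 93]
  23. access 93: HIT. Cache (old->new): [95 93]
  24. access 31: MISS, evict 95. Cache (old->new): [93 31]
  25. access 31: HIT. Cache (old->new): [93 31]
  26. access 57: MISS, evict 93. Cache (old->new): [31 57]
Total: 17 hits, 9 misses, 7 evictions

Answer: 31 57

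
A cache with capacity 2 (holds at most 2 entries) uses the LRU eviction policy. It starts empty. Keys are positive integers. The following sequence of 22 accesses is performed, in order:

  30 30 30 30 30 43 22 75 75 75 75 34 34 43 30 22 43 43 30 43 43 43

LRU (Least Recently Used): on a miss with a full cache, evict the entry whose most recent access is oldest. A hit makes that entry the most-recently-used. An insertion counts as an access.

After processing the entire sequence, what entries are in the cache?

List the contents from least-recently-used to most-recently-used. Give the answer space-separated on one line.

LRU simulation (capacity=2):
  1. access 30: MISS. Cache (LRU->MRU): [30]
  2. access 30: HIT. Cache (LRU->MRU): [30]
  3. access 30: HIT. Cache (LRU->MRU): [30]
  4. access 30: HIT. Cache (LRU->MRU): [30]
  5. access 30: HIT. Cache (LRU->MRU): [30]
  6. access 43: MISS. Cache (LRU->MRU): [30 43]
  7. access 22: MISS, evict 30. Cache (LRU->MRU): [43 22]
  8. access 75: MISS, evict 43. Cache (LRU->MRU): [22 75]
  9. access 75: HIT. Cache (LRU->MRU): [22 75]
  10. access 75: HIT. Cache (LRU->MRU): [22 75]
  11. access 75: HIT. Cache (LRU->MRU): [22 75]
  12. access 34: MISS, evict 22. Cache (LRU->MRU): [75 34]
  13. access 34: HIT. Cache (LRU->MRU): [75 34]
  14. access 43: MISS, evict 75. Cache (LRU->MRU): [34 43]
  15. access 30: MISS, evict 34. Cache (LRU->MRU): [43 30]
  16. access 22: MISS, evict 43. Cache (LRU->MRU): [30 22]
  17. access 43: MISS, evict 30. Cache (LRU->MRU): [22 43]
  18. access 43: HIT. Cache (LRU->MRU): [22 43]
  19. access 30: MISS, evict 22. Cache (LRU->MRU): [43 30]
  20. access 43: HIT. Cache (LRU->MRU): [30 43]
  21. access 43: HIT. Cache (LRU->MRU): [30 43]
  22. access 43: HIT. Cache (LRU->MRU): [30 43]
Total: 12 hits, 10 misses, 8 evictions

Answer: 30 43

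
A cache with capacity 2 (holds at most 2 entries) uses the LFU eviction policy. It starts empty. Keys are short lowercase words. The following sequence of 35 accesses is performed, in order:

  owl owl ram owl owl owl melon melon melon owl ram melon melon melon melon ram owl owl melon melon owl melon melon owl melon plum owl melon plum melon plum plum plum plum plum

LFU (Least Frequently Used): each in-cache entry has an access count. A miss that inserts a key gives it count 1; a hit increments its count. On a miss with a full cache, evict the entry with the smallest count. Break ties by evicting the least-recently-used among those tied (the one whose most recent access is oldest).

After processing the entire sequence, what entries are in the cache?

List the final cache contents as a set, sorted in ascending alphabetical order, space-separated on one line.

LFU simulation (capacity=2):
  1. access owl: MISS. Cache: [owl(c=1)]
  2. access owl: HIT, count now 2. Cache: [owl(c=2)]
  3. access ram: MISS. Cache: [ram(c=1) owl(c=2)]
  4. access owl: HIT, count now 3. Cache: [ram(c=1) owl(c=3)]
  5. access owl: HIT, count now 4. Cache: [ram(c=1) owl(c=4)]
  6. access owl: HIT, count now 5. Cache: [ram(c=1) owl(c=5)]
  7. access melon: MISS, evict ram(c=1). Cache: [melon(c=1) owl(c=5)]
  8. access melon: HIT, count now 2. Cache: [melon(c=2) owl(c=5)]
  9. access melon: HIT, count now 3. Cache: [melon(c=3) owl(c=5)]
  10. access owl: HIT, count now 6. Cache: [melon(c=3) owl(c=6)]
  11. access ram: MISS, evict melon(c=3). Cache: [ram(c=1) owl(c=6)]
  12. access melon: MISS, evict ram(c=1). Cache: [melon(c=1) owl(c=6)]
  13. access melon: HIT, count now 2. Cache: [melon(c=2) owl(c=6)]
  14. access melon: HIT, count now 3. Cache: [melon(c=3) owl(c=6)]
  15. access melon: HIT, count now 4. Cache: [melon(c=4) owl(c=6)]
  16. access ram: MISS, evict melon(c=4). Cache: [ram(c=1) owl(c=6)]
  17. access owl: HIT, count now 7. Cache: [ram(c=1) owl(c=7)]
  18. access owl: HIT, count now 8. Cache: [ram(c=1) owl(c=8)]
  19. access melon: MISS, evict ram(c=1). Cache: [melon(c=1) owl(c=8)]
  20. access melon: HIT, count now 2. Cache: [melon(c=2) owl(c=8)]
  21. access owl: HIT, count now 9. Cache: [melon(c=2) owl(c=9)]
  22. access melon: HIT, count now 3. Cache: [melon(c=3) owl(c=9)]
  23. access melon: HIT, count now 4. Cache: [melon(c=4) owl(c=9)]
  24. access owl: HIT, count now 10. Cache: [melon(c=4) owl(c=10)]
  25. access melon: HIT, count now 5. Cache: [melon(c=5) owl(c=10)]
  26. access plum: MISS, evict melon(c=5). Cache: [plum(c=1) owl(c=10)]
  27. access owl: HIT, count now 11. Cache: [plum(c=1) owl(c=11)]
  28. access melon: MISS, evict plum(c=1). Cache: [melon(c=1) owl(c=11)]
  29. access plum: MISS, evict melon(c=1). Cache: [plum(c=1) owl(c=11)]
  30. access melon: MISS, evict plum(c=1). Cache: [melon(c=1) owl(c=11)]
  31. access plum: MISS, evict melon(c=1). Cache: [plum(c=1) owl(c=11)]
  32. access plum: HIT, count now 2. Cache: [plum(c=2) owl(c=11)]
  33. access plum: HIT, count now 3. Cache: [plum(c=3) owl(c=11)]
  34. access plum: HIT, count now 4. Cache: [plum(c=4) owl(c=11)]
  35. access plum: HIT, count now 5. Cache: [plum(c=5) owl(c=11)]
Total: 23 hits, 12 misses, 10 evictions

Answer: owl plum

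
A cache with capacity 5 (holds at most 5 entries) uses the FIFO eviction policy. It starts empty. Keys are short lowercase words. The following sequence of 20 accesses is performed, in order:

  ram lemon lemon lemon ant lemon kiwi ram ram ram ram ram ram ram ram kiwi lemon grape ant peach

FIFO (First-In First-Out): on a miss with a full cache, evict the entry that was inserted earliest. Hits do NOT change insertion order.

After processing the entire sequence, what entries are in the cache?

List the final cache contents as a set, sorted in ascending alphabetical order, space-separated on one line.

FIFO simulation (capacity=5):
  1. access ram: MISS. Cache (old->new): [ram]
  2. access lemon: MISS. Cache (old->new): [ram lemon]
  3. access lemon: HIT. Cache (old->new): [ram lemon]
  4. access lemon: HIT. Cache (old->new): [ram lemon]
  5. access ant: MISS. Cache (old->new): [ram lemon ant]
  6. access lemon: HIT. Cache (old->new): [ram lemon ant]
  7. access kiwi: MISS. Cache (old->new): [ram lemon ant kiwi]
  8. access ram: HIT. Cache (old->new): [ram lemon ant kiwi]
  9. access ram: HIT. Cache (old->new): [ram lemon ant kiwi]
  10. access ram: HIT. Cache (old->new): [ram lemon ant kiwi]
  11. access ram: HIT. Cache (old->new): [ram lemon ant kiwi]
  12. access ram: HIT. Cache (old->new): [ram lemon ant kiwi]
  13. access ram: HIT. Cache (old->new): [ram lemon ant kiwi]
  14. access ram: HIT. Cache (old->new): [ram lemon ant kiwi]
  15. access ram: HIT. Cache (old->new): [ram lemon ant kiwi]
  16. access kiwi: HIT. Cache (old->new): [ram lemon ant kiwi]
  17. access lemon: HIT. Cache (old->new): [ram lemon ant kiwi]
  18. access grape: MISS. Cache (old->new): [ram lemon ant kiwi grape]
  19. access ant: HIT. Cache (old->new): [ram lemon ant kiwi grape]
  20. access peach: MISS, evict ram. Cache (old->new): [lemon ant kiwi grape peach]
Total: 14 hits, 6 misses, 1 evictions

Answer: ant grape kiwi lemon peach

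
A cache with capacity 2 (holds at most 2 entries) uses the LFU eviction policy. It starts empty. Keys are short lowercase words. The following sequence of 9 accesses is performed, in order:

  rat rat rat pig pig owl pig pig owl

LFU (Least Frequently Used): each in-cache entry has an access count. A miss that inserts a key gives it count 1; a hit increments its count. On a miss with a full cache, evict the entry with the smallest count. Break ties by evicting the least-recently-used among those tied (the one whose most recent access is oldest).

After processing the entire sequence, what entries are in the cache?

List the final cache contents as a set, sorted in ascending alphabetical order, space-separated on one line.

Answer: owl rat

Derivation:
LFU simulation (capacity=2):
  1. access rat: MISS. Cache: [rat(c=1)]
  2. access rat: HIT, count now 2. Cache: [rat(c=2)]
  3. access rat: HIT, count now 3. Cache: [rat(c=3)]
  4. access pig: MISS. Cache: [pig(c=1) rat(c=3)]
  5. access pig: HIT, count now 2. Cache: [pig(c=2) rat(c=3)]
  6. access owl: MISS, evict pig(c=2). Cache: [owl(c=1) rat(c=3)]
  7. access pig: MISS, evict owl(c=1). Cache: [pig(c=1) rat(c=3)]
  8. access pig: HIT, count now 2. Cache: [pig(c=2) rat(c=3)]
  9. access owl: MISS, evict pig(c=2). Cache: [owl(c=1) rat(c=3)]
Total: 4 hits, 5 misses, 3 evictions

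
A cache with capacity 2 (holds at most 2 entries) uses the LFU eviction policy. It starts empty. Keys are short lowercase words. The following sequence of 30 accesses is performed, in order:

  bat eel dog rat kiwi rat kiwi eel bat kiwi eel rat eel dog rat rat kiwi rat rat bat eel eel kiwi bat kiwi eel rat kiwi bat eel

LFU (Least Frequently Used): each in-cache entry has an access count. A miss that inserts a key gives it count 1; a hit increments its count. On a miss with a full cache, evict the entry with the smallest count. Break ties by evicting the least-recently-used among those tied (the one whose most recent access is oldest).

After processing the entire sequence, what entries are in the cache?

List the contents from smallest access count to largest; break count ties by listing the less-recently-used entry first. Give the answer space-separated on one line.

Answer: eel rat

Derivation:
LFU simulation (capacity=2):
  1. access bat: MISS. Cache: [bat(c=1)]
  2. access eel: MISS. Cache: [bat(c=1) eel(c=1)]
  3. access dog: MISS, evict bat(c=1). Cache: [eel(c=1) dog(c=1)]
  4. access rat: MISS, evict eel(c=1). Cache: [dog(c=1) rat(c=1)]
  5. access kiwi: MISS, evict dog(c=1). Cache: [rat(c=1) kiwi(c=1)]
  6. access rat: HIT, count now 2. Cache: [kiwi(c=1) rat(c=2)]
  7. access kiwi: HIT, count now 2. Cache: [rat(c=2) kiwi(c=2)]
  8. access eel: MISS, evict rat(c=2). Cache: [eel(c=1) kiwi(c=2)]
  9. access bat: MISS, evict eel(c=1). Cache: [bat(c=1) kiwi(c=2)]
  10. access kiwi: HIT, count now 3. Cache: [bat(c=1) kiwi(c=3)]
  11. access eel: MISS, evict bat(c=1). Cache: [eel(c=1) kiwi(c=3)]
  12. access rat: MISS, evict eel(c=1). Cache: [rat(c=1) kiwi(c=3)]
  13. access eel: MISS, evict rat(c=1). Cache: [eel(c=1) kiwi(c=3)]
  14. access dog: MISS, evict eel(c=1). Cache: [dog(c=1) kiwi(c=3)]
  15. access rat: MISS, evict dog(c=1). Cache: [rat(c=1) kiwi(c=3)]
  16. access rat: HIT, count now 2. Cache: [rat(c=2) kiwi(c=3)]
  17. access kiwi: HIT, count now 4. Cache: [rat(c=2) kiwi(c=4)]
  18. access rat: HIT, count now 3. Cache: [rat(c=3) kiwi(c=4)]
  19. access rat: HIT, count now 4. Cache: [kiwi(c=4) rat(c=4)]
  20. access bat: MISS, evict kiwi(c=4). Cache: [bat(c=1) rat(c=4)]
  21. access eel: MISS, evict bat(c=1). Cache: [eel(c=1) rat(c=4)]
  22. access eel: HIT, count now 2. Cache: [eel(c=2) rat(c=4)]
  23. access kiwi: MISS, evict eel(c=2). Cache: [kiwi(c=1) rat(c=4)]
  24. access bat: MISS, evict kiwi(c=1). Cache: [bat(c=1) rat(c=4)]
  25. access kiwi: MISS, evict bat(c=1). Cache: [kiwi(c=1) rat(c=4)]
  26. access eel: MISS, evict kiwi(c=1). Cache: [eel(c=1) rat(c=4)]
  27. access rat: HIT, count now 5. Cache: [eel(c=1) rat(c=5)]
  28. access kiwi: MISS, evict eel(c=1). Cache: [kiwi(c=1) rat(c=5)]
  29. access bat: MISS, evict kiwi(c=1). Cache: [bat(c=1) rat(c=5)]
  30. access eel: MISS, evict bat(c=1). Cache: [eel(c=1) rat(c=5)]
Total: 9 hits, 21 misses, 19 evictions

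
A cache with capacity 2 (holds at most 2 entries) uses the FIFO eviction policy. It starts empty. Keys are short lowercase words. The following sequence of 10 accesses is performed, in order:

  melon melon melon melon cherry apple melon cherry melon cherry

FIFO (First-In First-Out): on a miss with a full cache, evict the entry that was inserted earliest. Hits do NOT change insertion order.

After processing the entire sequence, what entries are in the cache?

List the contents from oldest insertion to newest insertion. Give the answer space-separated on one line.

Answer: melon cherry

Derivation:
FIFO simulation (capacity=2):
  1. access melon: MISS. Cache (old->new): [melon]
  2. access melon: HIT. Cache (old->new): [melon]
  3. access melon: HIT. Cache (old->new): [melon]
  4. access melon: HIT. Cache (old->new): [melon]
  5. access cherry: MISS. Cache (old->new): [melon cherry]
  6. access apple: MISS, evict melon. Cache (old->new): [cherry apple]
  7. access melon: MISS, evict cherry. Cache (old->new): [apple melon]
  8. access cherry: MISS, evict apple. Cache (old->new): [melon cherry]
  9. access melon: HIT. Cache (old->new): [melon cherry]
  10. access cherry: HIT. Cache (old->new): [melon cherry]
Total: 5 hits, 5 misses, 3 evictions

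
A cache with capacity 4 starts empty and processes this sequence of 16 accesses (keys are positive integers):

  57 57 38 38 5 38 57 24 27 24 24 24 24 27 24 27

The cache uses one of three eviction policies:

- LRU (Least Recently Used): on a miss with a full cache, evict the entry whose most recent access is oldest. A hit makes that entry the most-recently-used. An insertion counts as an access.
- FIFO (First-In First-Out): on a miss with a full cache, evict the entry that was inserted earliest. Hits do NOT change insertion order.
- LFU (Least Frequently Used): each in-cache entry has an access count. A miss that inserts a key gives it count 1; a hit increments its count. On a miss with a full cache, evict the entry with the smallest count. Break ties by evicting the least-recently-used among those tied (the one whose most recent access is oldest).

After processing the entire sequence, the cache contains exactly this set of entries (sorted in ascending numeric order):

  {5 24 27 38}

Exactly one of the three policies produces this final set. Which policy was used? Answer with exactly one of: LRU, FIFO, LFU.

Answer: FIFO

Derivation:
Simulating under each policy and comparing final sets:
  LRU: final set = {24 27 38 57} -> differs
  FIFO: final set = {5 24 27 38} -> MATCHES target
  LFU: final set = {24 27 38 57} -> differs
Only FIFO produces the target set.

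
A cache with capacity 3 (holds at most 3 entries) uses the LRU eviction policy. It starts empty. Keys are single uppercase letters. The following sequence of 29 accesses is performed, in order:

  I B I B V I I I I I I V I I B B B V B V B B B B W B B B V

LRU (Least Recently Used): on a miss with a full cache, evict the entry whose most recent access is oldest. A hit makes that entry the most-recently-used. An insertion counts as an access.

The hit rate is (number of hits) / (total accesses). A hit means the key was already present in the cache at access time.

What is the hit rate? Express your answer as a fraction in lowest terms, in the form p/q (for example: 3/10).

LRU simulation (capacity=3):
  1. access I: MISS. Cache (LRU->MRU): [I]
  2. access B: MISS. Cache (LRU->MRU): [I B]
  3. access I: HIT. Cache (LRU->MRU): [B I]
  4. access B: HIT. Cache (LRU->MRU): [I B]
  5. access V: MISS. Cache (LRU->MRU): [I B V]
  6. access I: HIT. Cache (LRU->MRU): [B V I]
  7. access I: HIT. Cache (LRU->MRU): [B V I]
  8. access I: HIT. Cache (LRU->MRU): [B V I]
  9. access I: HIT. Cache (LRU->MRU): [B V I]
  10. access I: HIT. Cache (LRU->MRU): [B V I]
  11. access I: HIT. Cache (LRU->MRU): [B V I]
  12. access V: HIT. Cache (LRU->MRU): [B I V]
  13. access I: HIT. Cache (LRU->MRU): [B V I]
  14. access I: HIT. Cache (LRU->MRU): [B V I]
  15. access B: HIT. Cache (LRU->MRU): [V I B]
  16. access B: HIT. Cache (LRU->MRU): [V I B]
  17. access B: HIT. Cache (LRU->MRU): [V I B]
  18. access V: HIT. Cache (LRU->MRU): [I B V]
  19. access B: HIT. Cache (LRU->MRU): [I V B]
  20. access V: HIT. Cache (LRU->MRU): [I B V]
  21. access B: HIT. Cache (LRU->MRU): [I V B]
  22. access B: HIT. Cache (LRU->MRU): [I V B]
  23. access B: HIT. Cache (LRU->MRU): [I V B]
  24. access B: HIT. Cache (LRU->MRU): [I V B]
  25. access W: MISS, evict I. Cache (LRU->MRU): [V B W]
  26. access B: HIT. Cache (LRU->MRU): [V W B]
  27. access B: HIT. Cache (LRU->MRU): [V W B]
  28. access B: HIT. Cache (LRU->MRU): [V W B]
  29. access V: HIT. Cache (LRU->MRU): [W B V]
Total: 25 hits, 4 misses, 1 evictions

Hit rate = 25/29

Answer: 25/29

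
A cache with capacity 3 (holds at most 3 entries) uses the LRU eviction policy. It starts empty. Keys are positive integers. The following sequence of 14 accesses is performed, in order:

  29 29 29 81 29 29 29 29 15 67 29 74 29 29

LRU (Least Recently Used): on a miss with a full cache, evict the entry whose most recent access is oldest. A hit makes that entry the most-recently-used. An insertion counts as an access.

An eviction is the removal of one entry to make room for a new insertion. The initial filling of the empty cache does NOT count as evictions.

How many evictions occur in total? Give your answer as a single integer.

Answer: 2

Derivation:
LRU simulation (capacity=3):
  1. access 29: MISS. Cache (LRU->MRU): [29]
  2. access 29: HIT. Cache (LRU->MRU): [29]
  3. access 29: HIT. Cache (LRU->MRU): [29]
  4. access 81: MISS. Cache (LRU->MRU): [29 81]
  5. access 29: HIT. Cache (LRU->MRU): [81 29]
  6. access 29: HIT. Cache (LRU->MRU): [81 29]
  7. access 29: HIT. Cache (LRU->MRU): [81 29]
  8. access 29: HIT. Cache (LRU->MRU): [81 29]
  9. access 15: MISS. Cache (LRU->MRU): [81 29 15]
  10. access 67: MISS, evict 81. Cache (LRU->MRU): [29 15 67]
  11. access 29: HIT. Cache (LRU->MRU): [15 67 29]
  12. access 74: MISS, evict 15. Cache (LRU->MRU): [67 29 74]
  13. access 29: HIT. Cache (LRU->MRU): [67 74 29]
  14. access 29: HIT. Cache (LRU->MRU): [67 74 29]
Total: 9 hits, 5 misses, 2 evictions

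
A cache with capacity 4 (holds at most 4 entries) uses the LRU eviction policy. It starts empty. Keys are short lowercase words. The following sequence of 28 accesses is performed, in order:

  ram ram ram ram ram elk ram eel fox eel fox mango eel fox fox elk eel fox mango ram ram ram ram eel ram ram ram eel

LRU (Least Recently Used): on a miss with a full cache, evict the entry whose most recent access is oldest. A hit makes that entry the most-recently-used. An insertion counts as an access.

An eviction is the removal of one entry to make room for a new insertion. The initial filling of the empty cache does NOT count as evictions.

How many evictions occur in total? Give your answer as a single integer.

Answer: 3

Derivation:
LRU simulation (capacity=4):
  1. access ram: MISS. Cache (LRU->MRU): [ram]
  2. access ram: HIT. Cache (LRU->MRU): [ram]
  3. access ram: HIT. Cache (LRU->MRU): [ram]
  4. access ram: HIT. Cache (LRU->MRU): [ram]
  5. access ram: HIT. Cache (LRU->MRU): [ram]
  6. access elk: MISS. Cache (LRU->MRU): [ram elk]
  7. access ram: HIT. Cache (LRU->MRU): [elk ram]
  8. access eel: MISS. Cache (LRU->MRU): [elk ram eel]
  9. access fox: MISS. Cache (LRU->MRU): [elk ram eel fox]
  10. access eel: HIT. Cache (LRU->MRU): [elk ram fox eel]
  11. access fox: HIT. Cache (LRU->MRU): [elk ram eel fox]
  12. access mango: MISS, evict elk. Cache (LRU->MRU): [ram eel fox mango]
  13. access eel: HIT. Cache (LRU->MRU): [ram fox mango eel]
  14. access fox: HIT. Cache (LRU->MRU): [ram mango eel fox]
  15. access fox: HIT. Cache (LRU->MRU): [ram mango eel fox]
  16. access elk: MISS, evict ram. Cache (LRU->MRU): [mango eel fox elk]
  17. access eel: HIT. Cache (LRU->MRU): [mango fox elk eel]
  18. access fox: HIT. Cache (LRU->MRU): [mango elk eel fox]
  19. access mango: HIT. Cache (LRU->MRU): [elk eel fox mango]
  20. access ram: MISS, evict elk. Cache (LRU->MRU): [eel fox mango ram]
  21. access ram: HIT. Cache (LRU->MRU): [eel fox mango ram]
  22. access ram: HIT. Cache (LRU->MRU): [eel fox mango ram]
  23. access ram: HIT. Cache (LRU->MRU): [eel fox mango ram]
  24. access eel: HIT. Cache (LRU->MRU): [fox mango ram eel]
  25. access ram: HIT. Cache (LRU->MRU): [fox mango eel ram]
  26. access ram: HIT. Cache (LRU->MRU): [fox mango eel ram]
  27. access ram: HIT. Cache (LRU->MRU): [fox mango eel ram]
  28. access eel: HIT. Cache (LRU->MRU): [fox mango ram eel]
Total: 21 hits, 7 misses, 3 evictions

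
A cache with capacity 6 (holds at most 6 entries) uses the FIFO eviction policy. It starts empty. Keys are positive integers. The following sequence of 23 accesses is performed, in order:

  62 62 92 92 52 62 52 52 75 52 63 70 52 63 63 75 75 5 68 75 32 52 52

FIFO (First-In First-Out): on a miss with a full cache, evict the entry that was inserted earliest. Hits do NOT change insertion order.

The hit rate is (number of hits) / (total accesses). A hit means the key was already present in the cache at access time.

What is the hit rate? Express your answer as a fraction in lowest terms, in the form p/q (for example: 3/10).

Answer: 13/23

Derivation:
FIFO simulation (capacity=6):
  1. access 62: MISS. Cache (old->new): [62]
  2. access 62: HIT. Cache (old->new): [62]
  3. access 92: MISS. Cache (old->new): [62 92]
  4. access 92: HIT. Cache (old->new): [62 92]
  5. access 52: MISS. Cache (old->new): [62 92 52]
  6. access 62: HIT. Cache (old->new): [62 92 52]
  7. access 52: HIT. Cache (old->new): [62 92 52]
  8. access 52: HIT. Cache (old->new): [62 92 52]
  9. access 75: MISS. Cache (old->new): [62 92 52 75]
  10. access 52: HIT. Cache (old->new): [62 92 52 75]
  11. access 63: MISS. Cache (old->new): [62 92 52 75 63]
  12. access 70: MISS. Cache (old->new): [62 92 52 75 63 70]
  13. access 52: HIT. Cache (old->new): [62 92 52 75 63 70]
  14. access 63: HIT. Cache (old->new): [62 92 52 75 63 70]
  15. access 63: HIT. Cache (old->new): [62 92 52 75 63 70]
  16. access 75: HIT. Cache (old->new): [62 92 52 75 63 70]
  17. access 75: HIT. Cache (old->new): [62 92 52 75 63 70]
  18. access 5: MISS, evict 62. Cache (old->new): [92 52 75 63 70 5]
  19. access 68: MISS, evict 92. Cache (old->new): [52 75 63 70 5 68]
  20. access 75: HIT. Cache (old->new): [52 75 63 70 5 68]
  21. access 32: MISS, evict 52. Cache (old->new): [75 63 70 5 68 32]
  22. access 52: MISS, evict 75. Cache (old->new): [63 70 5 68 32 52]
  23. access 52: HIT. Cache (old->new): [63 70 5 68 32 52]
Total: 13 hits, 10 misses, 4 evictions

Hit rate = 13/23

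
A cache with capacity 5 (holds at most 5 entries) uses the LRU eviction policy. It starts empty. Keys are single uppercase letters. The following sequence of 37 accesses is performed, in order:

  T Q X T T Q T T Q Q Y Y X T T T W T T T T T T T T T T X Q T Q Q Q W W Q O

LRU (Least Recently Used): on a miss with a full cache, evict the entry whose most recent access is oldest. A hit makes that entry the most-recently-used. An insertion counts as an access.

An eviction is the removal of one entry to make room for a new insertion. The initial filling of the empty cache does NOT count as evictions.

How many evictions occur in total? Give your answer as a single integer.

Answer: 1

Derivation:
LRU simulation (capacity=5):
  1. access T: MISS. Cache (LRU->MRU): [T]
  2. access Q: MISS. Cache (LRU->MRU): [T Q]
  3. access X: MISS. Cache (LRU->MRU): [T Q X]
  4. access T: HIT. Cache (LRU->MRU): [Q X T]
  5. access T: HIT. Cache (LRU->MRU): [Q X T]
  6. access Q: HIT. Cache (LRU->MRU): [X T Q]
  7. access T: HIT. Cache (LRU->MRU): [X Q T]
  8. access T: HIT. Cache (LRU->MRU): [X Q T]
  9. access Q: HIT. Cache (LRU->MRU): [X T Q]
  10. access Q: HIT. Cache (LRU->MRU): [X T Q]
  11. access Y: MISS. Cache (LRU->MRU): [X T Q Y]
  12. access Y: HIT. Cache (LRU->MRU): [X T Q Y]
  13. access X: HIT. Cache (LRU->MRU): [T Q Y X]
  14. access T: HIT. Cache (LRU->MRU): [Q Y X T]
  15. access T: HIT. Cache (LRU->MRU): [Q Y X T]
  16. access T: HIT. Cache (LRU->MRU): [Q Y X T]
  17. access W: MISS. Cache (LRU->MRU): [Q Y X T W]
  18. access T: HIT. Cache (LRU->MRU): [Q Y X W T]
  19. access T: HIT. Cache (LRU->MRU): [Q Y X W T]
  20. access T: HIT. Cache (LRU->MRU): [Q Y X W T]
  21. access T: HIT. Cache (LRU->MRU): [Q Y X W T]
  22. access T: HIT. Cache (LRU->MRU): [Q Y X W T]
  23. access T: HIT. Cache (LRU->MRU): [Q Y X W T]
  24. access T: HIT. Cache (LRU->MRU): [Q Y X W T]
  25. access T: HIT. Cache (LRU->MRU): [Q Y X W T]
  26. access T: HIT. Cache (LRU->MRU): [Q Y X W T]
  27. access T: HIT. Cache (LRU->MRU): [Q Y X W T]
  28. access X: HIT. Cache (LRU->MRU): [Q Y W T X]
  29. access Q: HIT. Cache (LRU->MRU): [Y W T X Q]
  30. access T: HIT. Cache (LRU->MRU): [Y W X Q T]
  31. access Q: HIT. Cache (LRU->MRU): [Y W X T Q]
  32. access Q: HIT. Cache (LRU->MRU): [Y W X T Q]
  33. access Q: HIT. Cache (LRU->MRU): [Y W X T Q]
  34. access W: HIT. Cache (LRU->MRU): [Y X T Q W]
  35. access W: HIT. Cache (LRU->MRU): [Y X T Q W]
  36. access Q: HIT. Cache (LRU->MRU): [Y X T W Q]
  37. access O: MISS, evict Y. Cache (LRU->MRU): [X T W Q O]
Total: 31 hits, 6 misses, 1 evictions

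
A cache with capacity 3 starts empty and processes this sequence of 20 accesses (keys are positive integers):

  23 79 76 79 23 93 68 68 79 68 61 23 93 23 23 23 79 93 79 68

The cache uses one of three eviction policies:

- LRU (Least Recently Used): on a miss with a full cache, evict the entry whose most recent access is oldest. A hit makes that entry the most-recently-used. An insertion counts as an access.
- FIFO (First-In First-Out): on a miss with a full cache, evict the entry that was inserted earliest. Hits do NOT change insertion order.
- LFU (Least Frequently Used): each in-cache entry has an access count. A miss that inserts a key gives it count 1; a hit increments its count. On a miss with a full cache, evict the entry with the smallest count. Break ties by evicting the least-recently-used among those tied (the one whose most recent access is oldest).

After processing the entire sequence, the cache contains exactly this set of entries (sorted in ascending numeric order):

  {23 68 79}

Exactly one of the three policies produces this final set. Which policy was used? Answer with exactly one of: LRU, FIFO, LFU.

Answer: LFU

Derivation:
Simulating under each policy and comparing final sets:
  LRU: final set = {68 79 93} -> differs
  FIFO: final set = {68 79 93} -> differs
  LFU: final set = {23 68 79} -> MATCHES target
Only LFU produces the target set.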